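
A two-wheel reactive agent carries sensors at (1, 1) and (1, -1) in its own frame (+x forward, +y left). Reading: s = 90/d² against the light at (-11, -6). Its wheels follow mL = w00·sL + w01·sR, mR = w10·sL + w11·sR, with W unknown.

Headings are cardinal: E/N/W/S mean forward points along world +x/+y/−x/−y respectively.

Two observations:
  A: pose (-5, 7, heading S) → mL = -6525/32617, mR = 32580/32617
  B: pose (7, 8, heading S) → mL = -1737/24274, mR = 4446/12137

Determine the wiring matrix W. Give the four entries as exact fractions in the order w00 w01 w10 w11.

obs A: pose=(-5,7,S) → sL=90/193, sR=90/169, mL=-6525/32617, mR=32580/32617
obs B: pose=(7,8,S) → sL=9/53, sR=45/229, mL=-1737/24274, mR=4446/12137
sensor matrix S = [[90/193, 90/169], [9/53, 45/229]]; det S = 476280/395872529
solve [mL_A; mL_B] = S·[w00; w01] and [mR_A; mR_B] = S·[w10; w11]:
  w00 = -1, w01 = 1/2, w10 = 1, w11 = 1

-1 1/2 1 1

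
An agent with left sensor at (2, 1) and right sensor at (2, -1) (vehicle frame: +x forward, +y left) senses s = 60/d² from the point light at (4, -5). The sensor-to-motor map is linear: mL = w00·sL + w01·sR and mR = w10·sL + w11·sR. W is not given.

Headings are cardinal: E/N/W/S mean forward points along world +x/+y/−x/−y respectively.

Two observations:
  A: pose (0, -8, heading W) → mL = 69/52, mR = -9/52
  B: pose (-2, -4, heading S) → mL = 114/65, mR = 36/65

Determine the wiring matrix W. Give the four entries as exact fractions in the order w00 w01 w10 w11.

obs A: pose=(0,-8,W) → sL=15/13, sR=3/2, mL=69/52, mR=-9/52
obs B: pose=(-2,-4,S) → sL=30/13, sR=6/5, mL=114/65, mR=36/65
sensor matrix S = [[15/13, 3/2], [30/13, 6/5]]; det S = -27/13
solve [mL_A; mL_B] = S·[w00; w01] and [mR_A; mR_B] = S·[w10; w11]:
  w00 = 1/2, w01 = 1/2, w10 = 1/2, w11 = -1/2

1/2 1/2 1/2 -1/2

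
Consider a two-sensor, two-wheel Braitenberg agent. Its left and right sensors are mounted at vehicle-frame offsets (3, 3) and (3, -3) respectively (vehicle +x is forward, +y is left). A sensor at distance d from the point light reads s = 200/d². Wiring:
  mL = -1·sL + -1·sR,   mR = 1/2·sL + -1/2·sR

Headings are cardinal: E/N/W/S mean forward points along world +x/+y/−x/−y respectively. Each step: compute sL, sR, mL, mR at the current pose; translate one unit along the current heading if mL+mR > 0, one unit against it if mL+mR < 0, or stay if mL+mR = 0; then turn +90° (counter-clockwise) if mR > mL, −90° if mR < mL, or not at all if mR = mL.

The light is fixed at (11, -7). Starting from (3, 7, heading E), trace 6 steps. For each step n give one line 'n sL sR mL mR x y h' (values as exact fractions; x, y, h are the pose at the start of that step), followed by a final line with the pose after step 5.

n=0: pose=(3,7,E); sL=100/157, sR=100/73; mL=-23000/11461, mR=-4200/11461; mL+mR=-27200/11461 → advance -1; mR−mL=18800/11461 → turn +1·90°
n=1: pose=(2,7,N); sL=200/433, sR=8/13; mL=-6064/5629, mR=-432/5629; mL+mR=-6496/5629 → advance -1; mR−mL=5632/5629 → turn +1·90°
n=2: pose=(2,6,W); sL=50/61, sR=1/2; mL=-161/122, mR=39/244; mL+mR=-283/244 → advance -1; mR−mL=361/244 → turn +1·90°
n=3: pose=(3,6,S); sL=8/5, sR=200/221; mL=-2768/1105, mR=384/1105; mL+mR=-2384/1105 → advance -1; mR−mL=3152/1105 → turn +1·90°
n=4: pose=(3,7,E); sL=100/157, sR=100/73; mL=-23000/11461, mR=-4200/11461; mL+mR=-27200/11461 → advance -1; mR−mL=18800/11461 → turn +1·90°
n=5: pose=(2,7,N); sL=200/433, sR=8/13; mL=-6064/5629, mR=-432/5629; mL+mR=-6496/5629 → advance -1; mR−mL=5632/5629 → turn +1·90°

0 100/157 100/73 -23000/11461 -4200/11461 3 7 E
1 200/433 8/13 -6064/5629 -432/5629 2 7 N
2 50/61 1/2 -161/122 39/244 2 6 W
3 8/5 200/221 -2768/1105 384/1105 3 6 S
4 100/157 100/73 -23000/11461 -4200/11461 3 7 E
5 200/433 8/13 -6064/5629 -432/5629 2 7 N
final 2 6 W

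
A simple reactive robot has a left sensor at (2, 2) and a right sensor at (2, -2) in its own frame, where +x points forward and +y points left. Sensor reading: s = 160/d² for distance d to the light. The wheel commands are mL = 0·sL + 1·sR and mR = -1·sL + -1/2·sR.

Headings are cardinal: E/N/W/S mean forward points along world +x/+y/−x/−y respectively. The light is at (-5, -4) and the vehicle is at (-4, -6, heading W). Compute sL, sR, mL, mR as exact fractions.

left sensor world pos  = (-6, -8); dL² = 17
right sensor world pos = (-6, -4); dR² = 1
sL = 160/17 = 160/17
sR = 160/1 = 160
mL = 0·sL + 1·sR = 160
mR = -1·sL + -1/2·sR = -1520/17

160/17 160 160 -1520/17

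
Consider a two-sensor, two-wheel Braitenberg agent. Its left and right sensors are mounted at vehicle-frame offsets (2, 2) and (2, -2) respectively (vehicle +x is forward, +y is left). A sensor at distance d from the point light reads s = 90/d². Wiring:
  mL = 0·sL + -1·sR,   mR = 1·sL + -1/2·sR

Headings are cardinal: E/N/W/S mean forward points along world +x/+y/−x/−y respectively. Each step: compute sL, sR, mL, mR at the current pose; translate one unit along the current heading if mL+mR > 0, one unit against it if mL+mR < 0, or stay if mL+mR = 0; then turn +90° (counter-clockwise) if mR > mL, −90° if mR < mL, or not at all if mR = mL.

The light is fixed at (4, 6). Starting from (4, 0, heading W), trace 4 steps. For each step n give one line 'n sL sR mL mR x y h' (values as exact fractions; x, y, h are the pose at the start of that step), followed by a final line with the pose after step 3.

0 45/34 9/2 -9/2 -63/68 4 0 W
1 90/73 18/13 -18/13 513/949 5 0 S
2 5 45/29 -45/29 245/58 5 1 E
3 10 18/5 -18/5 41/5 6 1 N
final 6 2 W

n=0: pose=(4,0,W); sL=45/34, sR=9/2; mL=-9/2, mR=-63/68; mL+mR=-369/68 → advance -1; mR−mL=243/68 → turn +1·90°
n=1: pose=(5,0,S); sL=90/73, sR=18/13; mL=-18/13, mR=513/949; mL+mR=-801/949 → advance -1; mR−mL=1827/949 → turn +1·90°
n=2: pose=(5,1,E); sL=5, sR=45/29; mL=-45/29, mR=245/58; mL+mR=155/58 → advance +1; mR−mL=335/58 → turn +1·90°
n=3: pose=(6,1,N); sL=10, sR=18/5; mL=-18/5, mR=41/5; mL+mR=23/5 → advance +1; mR−mL=59/5 → turn +1·90°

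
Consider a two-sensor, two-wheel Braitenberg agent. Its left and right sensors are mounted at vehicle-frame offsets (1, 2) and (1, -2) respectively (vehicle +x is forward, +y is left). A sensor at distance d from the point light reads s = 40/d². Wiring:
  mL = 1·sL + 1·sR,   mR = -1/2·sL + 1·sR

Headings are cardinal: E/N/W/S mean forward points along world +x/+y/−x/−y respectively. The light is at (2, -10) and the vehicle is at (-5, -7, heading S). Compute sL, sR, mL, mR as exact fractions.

left sensor world pos  = (-3, -8); dL² = 29
right sensor world pos = (-7, -8); dR² = 85
sL = 40/29 = 40/29
sR = 40/85 = 8/17
mL = 1·sL + 1·sR = 912/493
mR = -1/2·sL + 1·sR = -108/493

40/29 8/17 912/493 -108/493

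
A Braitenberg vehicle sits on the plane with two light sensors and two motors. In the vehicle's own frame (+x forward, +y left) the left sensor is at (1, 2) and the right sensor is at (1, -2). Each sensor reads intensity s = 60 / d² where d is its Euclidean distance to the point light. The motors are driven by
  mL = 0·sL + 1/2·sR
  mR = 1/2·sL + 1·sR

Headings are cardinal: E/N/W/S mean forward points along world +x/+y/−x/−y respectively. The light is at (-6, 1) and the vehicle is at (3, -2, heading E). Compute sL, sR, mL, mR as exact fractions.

60/101 12/25 6/25 1962/2525

left sensor world pos  = (4, 0); dL² = 101
right sensor world pos = (4, -4); dR² = 125
sL = 60/101 = 60/101
sR = 60/125 = 12/25
mL = 0·sL + 1/2·sR = 6/25
mR = 1/2·sL + 1·sR = 1962/2525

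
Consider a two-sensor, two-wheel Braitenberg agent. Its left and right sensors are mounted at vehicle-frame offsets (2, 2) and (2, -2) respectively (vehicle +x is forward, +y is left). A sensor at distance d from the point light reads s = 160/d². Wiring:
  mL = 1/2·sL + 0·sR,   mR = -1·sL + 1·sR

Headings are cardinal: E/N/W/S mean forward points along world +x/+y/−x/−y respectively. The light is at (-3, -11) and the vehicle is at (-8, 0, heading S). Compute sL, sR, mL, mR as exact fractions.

16/9 16/13 8/9 -64/117

left sensor world pos  = (-6, -2); dL² = 90
right sensor world pos = (-10, -2); dR² = 130
sL = 160/90 = 16/9
sR = 160/130 = 16/13
mL = 1/2·sL + 0·sR = 8/9
mR = -1·sL + 1·sR = -64/117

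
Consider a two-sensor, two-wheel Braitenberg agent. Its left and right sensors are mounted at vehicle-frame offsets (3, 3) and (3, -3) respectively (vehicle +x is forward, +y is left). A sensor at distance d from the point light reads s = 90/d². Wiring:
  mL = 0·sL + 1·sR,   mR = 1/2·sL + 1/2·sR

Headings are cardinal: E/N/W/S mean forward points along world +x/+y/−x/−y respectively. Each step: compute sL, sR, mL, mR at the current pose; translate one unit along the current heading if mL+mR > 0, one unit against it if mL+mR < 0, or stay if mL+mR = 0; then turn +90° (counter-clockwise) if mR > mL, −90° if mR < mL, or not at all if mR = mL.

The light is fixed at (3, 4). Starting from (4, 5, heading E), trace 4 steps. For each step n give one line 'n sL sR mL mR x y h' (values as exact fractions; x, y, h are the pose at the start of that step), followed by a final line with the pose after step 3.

0 45/16 9/2 9/2 117/32 4 5 E
1 90/29 18 18 306/29 5 5 S
2 9 9 9 9 5 4 W
3 90/13 90/13 90/13 90/13 4 4 W
final 3 4 W

n=0: pose=(4,5,E); sL=45/16, sR=9/2; mL=9/2, mR=117/32; mL+mR=261/32 → advance +1; mR−mL=-27/32 → turn -1·90°
n=1: pose=(5,5,S); sL=90/29, sR=18; mL=18, mR=306/29; mL+mR=828/29 → advance +1; mR−mL=-216/29 → turn -1·90°
n=2: pose=(5,4,W); sL=9, sR=9; mL=9, mR=9; mL+mR=18 → advance +1; mR−mL=0 → turn +0·90°
n=3: pose=(4,4,W); sL=90/13, sR=90/13; mL=90/13, mR=90/13; mL+mR=180/13 → advance +1; mR−mL=0 → turn +0·90°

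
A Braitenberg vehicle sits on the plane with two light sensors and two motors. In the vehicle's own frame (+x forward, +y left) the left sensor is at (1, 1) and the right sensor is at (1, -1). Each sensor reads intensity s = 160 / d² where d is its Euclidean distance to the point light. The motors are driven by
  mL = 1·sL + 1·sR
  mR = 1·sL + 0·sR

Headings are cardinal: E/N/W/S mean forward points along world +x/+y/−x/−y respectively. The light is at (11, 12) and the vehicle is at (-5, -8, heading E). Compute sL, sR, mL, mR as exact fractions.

80/293 80/333 50080/97569 80/293

left sensor world pos  = (-4, -7); dL² = 586
right sensor world pos = (-4, -9); dR² = 666
sL = 160/586 = 80/293
sR = 160/666 = 80/333
mL = 1·sL + 1·sR = 50080/97569
mR = 1·sL + 0·sR = 80/293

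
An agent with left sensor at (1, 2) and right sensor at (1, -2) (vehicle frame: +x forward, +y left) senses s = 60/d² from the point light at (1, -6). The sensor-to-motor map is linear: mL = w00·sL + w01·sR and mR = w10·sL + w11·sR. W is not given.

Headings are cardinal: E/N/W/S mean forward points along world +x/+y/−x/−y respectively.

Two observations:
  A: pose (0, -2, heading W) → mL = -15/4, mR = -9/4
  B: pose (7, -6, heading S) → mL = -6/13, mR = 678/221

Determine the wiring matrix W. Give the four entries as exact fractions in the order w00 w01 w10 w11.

-1/2 0 -1/2 1

obs A: pose=(0,-2,W) → sL=15/2, sR=3/2, mL=-15/4, mR=-9/4
obs B: pose=(7,-6,S) → sL=12/13, sR=60/17, mL=-6/13, mR=678/221
sensor matrix S = [[15/2, 3/2], [12/13, 60/17]]; det S = 5544/221
solve [mL_A; mL_B] = S·[w00; w01] and [mR_A; mR_B] = S·[w10; w11]:
  w00 = -1/2, w01 = 0, w10 = -1/2, w11 = 1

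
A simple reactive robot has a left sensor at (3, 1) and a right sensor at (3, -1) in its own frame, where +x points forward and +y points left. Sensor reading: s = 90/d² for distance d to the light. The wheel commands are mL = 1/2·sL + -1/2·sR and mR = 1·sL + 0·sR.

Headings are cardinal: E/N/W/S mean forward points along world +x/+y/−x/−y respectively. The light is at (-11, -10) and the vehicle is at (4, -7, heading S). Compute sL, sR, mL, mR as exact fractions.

45/128 45/98 -675/12544 45/128

left sensor world pos  = (5, -10); dL² = 256
right sensor world pos = (3, -10); dR² = 196
sL = 90/256 = 45/128
sR = 90/196 = 45/98
mL = 1/2·sL + -1/2·sR = -675/12544
mR = 1·sL + 0·sR = 45/128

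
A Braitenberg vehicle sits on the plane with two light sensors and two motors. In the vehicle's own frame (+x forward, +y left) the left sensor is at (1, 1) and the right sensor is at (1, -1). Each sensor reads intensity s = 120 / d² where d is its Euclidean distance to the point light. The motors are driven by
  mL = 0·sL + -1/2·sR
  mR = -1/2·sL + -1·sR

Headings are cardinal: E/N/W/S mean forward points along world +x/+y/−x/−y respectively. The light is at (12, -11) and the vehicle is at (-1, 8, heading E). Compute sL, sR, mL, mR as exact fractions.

left sensor world pos  = (0, 9); dL² = 544
right sensor world pos = (0, 7); dR² = 468
sL = 120/544 = 15/68
sR = 120/468 = 10/39
mL = 0·sL + -1/2·sR = -5/39
mR = -1/2·sL + -1·sR = -1945/5304

15/68 10/39 -5/39 -1945/5304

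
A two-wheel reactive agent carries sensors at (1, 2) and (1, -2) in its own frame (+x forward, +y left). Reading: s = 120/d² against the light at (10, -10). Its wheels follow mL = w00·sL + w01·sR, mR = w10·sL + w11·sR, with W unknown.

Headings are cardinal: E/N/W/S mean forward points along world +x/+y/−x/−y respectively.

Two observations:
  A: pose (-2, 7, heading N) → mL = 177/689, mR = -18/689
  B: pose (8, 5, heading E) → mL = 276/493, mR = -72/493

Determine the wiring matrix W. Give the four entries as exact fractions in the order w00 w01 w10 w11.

1/2 1/2 1/2 -1/2

obs A: pose=(-2,7,N) → sL=3/13, sR=15/53, mL=177/689, mR=-18/689
obs B: pose=(8,5,E) → sL=12/29, sR=12/17, mL=276/493, mR=-72/493
sensor matrix S = [[3/13, 15/53], [12/29, 12/17]]; det S = 15552/339677
solve [mL_A; mL_B] = S·[w00; w01] and [mR_A; mR_B] = S·[w10; w11]:
  w00 = 1/2, w01 = 1/2, w10 = 1/2, w11 = -1/2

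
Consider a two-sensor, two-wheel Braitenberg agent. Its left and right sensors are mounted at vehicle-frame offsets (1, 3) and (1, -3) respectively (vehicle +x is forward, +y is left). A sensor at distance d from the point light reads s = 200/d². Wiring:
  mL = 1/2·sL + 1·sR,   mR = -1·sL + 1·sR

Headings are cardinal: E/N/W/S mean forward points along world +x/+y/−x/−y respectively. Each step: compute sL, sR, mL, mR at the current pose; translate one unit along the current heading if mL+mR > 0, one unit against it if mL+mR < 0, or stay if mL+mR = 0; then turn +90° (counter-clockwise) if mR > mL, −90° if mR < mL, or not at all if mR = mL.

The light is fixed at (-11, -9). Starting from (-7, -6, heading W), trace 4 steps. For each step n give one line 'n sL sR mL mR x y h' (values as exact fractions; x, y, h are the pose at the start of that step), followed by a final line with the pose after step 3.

n=0: pose=(-7,-6,W); sL=200/9, sR=40/9; mL=140/9, mR=-160/9; mL+mR=-20/9 → advance -1; mR−mL=-100/3 → turn -1·90°
n=1: pose=(-6,-6,N); sL=10, sR=5/2; mL=15/2, mR=-15/2; mL+mR=0 → advance +0; mR−mL=-15 → turn -1·90°
n=2: pose=(-6,-6,E); sL=25/9, sR=50/9; mL=125/18, mR=25/9; mL+mR=175/18 → advance +1; mR−mL=-25/6 → turn -1·90°
n=3: pose=(-5,-6,S); sL=40/17, sR=200/13; mL=3660/221, mR=2880/221; mL+mR=6540/221 → advance +1; mR−mL=-60/17 → turn -1·90°

0 200/9 40/9 140/9 -160/9 -7 -6 W
1 10 5/2 15/2 -15/2 -6 -6 N
2 25/9 50/9 125/18 25/9 -6 -6 E
3 40/17 200/13 3660/221 2880/221 -5 -6 S
final -5 -7 W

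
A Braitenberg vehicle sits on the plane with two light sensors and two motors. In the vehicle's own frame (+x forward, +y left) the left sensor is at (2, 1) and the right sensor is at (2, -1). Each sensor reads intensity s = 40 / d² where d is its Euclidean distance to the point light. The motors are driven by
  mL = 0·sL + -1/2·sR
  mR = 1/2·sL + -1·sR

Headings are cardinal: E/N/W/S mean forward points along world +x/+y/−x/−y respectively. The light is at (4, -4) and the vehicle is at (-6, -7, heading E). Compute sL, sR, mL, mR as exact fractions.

10/17 1/2 -1/4 -7/34

left sensor world pos  = (-4, -6); dL² = 68
right sensor world pos = (-4, -8); dR² = 80
sL = 40/68 = 10/17
sR = 40/80 = 1/2
mL = 0·sL + -1/2·sR = -1/4
mR = 1/2·sL + -1·sR = -7/34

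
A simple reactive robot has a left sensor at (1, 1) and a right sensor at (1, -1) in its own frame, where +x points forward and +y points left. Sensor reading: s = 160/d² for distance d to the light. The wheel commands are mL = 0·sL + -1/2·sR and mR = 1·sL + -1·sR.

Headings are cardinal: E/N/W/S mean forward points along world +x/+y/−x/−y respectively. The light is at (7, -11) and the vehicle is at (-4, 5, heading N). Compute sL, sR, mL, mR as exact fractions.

left sensor world pos  = (-5, 6); dL² = 433
right sensor world pos = (-3, 6); dR² = 389
sL = 160/433 = 160/433
sR = 160/389 = 160/389
mL = 0·sL + -1/2·sR = -80/389
mR = 1·sL + -1·sR = -7040/168437

160/433 160/389 -80/389 -7040/168437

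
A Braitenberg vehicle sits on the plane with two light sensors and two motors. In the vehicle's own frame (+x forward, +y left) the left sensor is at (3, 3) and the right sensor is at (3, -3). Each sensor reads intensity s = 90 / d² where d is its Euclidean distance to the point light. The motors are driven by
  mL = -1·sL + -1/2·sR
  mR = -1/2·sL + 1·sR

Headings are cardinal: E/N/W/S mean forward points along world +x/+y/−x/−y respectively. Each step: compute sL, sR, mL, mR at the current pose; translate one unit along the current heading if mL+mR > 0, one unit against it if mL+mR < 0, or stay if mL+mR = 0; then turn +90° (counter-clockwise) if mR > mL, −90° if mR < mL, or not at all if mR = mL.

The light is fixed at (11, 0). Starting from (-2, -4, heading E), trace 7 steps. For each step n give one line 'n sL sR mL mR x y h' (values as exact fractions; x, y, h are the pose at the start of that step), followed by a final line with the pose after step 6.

0 90/101 90/149 -17955/15049 2385/15049 -2 -4 E
1 9/29 45/61 -2403/3538 2061/3538 -3 -4 N
2 90/353 90/293 -42255/103429 18585/103429 -3 -5 W
3 45/82 9/32 -1809/2624 9/1312 -2 -5 S
4 90/101 90/149 -17955/15049 2385/15049 -2 -4 E
5 9/29 45/61 -2403/3538 2061/3538 -3 -4 N
6 90/353 90/293 -42255/103429 18585/103429 -3 -5 W
final -2 -5 S

n=0: pose=(-2,-4,E); sL=90/101, sR=90/149; mL=-17955/15049, mR=2385/15049; mL+mR=-15570/15049 → advance -1; mR−mL=20340/15049 → turn +1·90°
n=1: pose=(-3,-4,N); sL=9/29, sR=45/61; mL=-2403/3538, mR=2061/3538; mL+mR=-171/1769 → advance -1; mR−mL=2232/1769 → turn +1·90°
n=2: pose=(-3,-5,W); sL=90/353, sR=90/293; mL=-42255/103429, mR=18585/103429; mL+mR=-23670/103429 → advance -1; mR−mL=60840/103429 → turn +1·90°
n=3: pose=(-2,-5,S); sL=45/82, sR=9/32; mL=-1809/2624, mR=9/1312; mL+mR=-1791/2624 → advance -1; mR−mL=1827/2624 → turn +1·90°
n=4: pose=(-2,-4,E); sL=90/101, sR=90/149; mL=-17955/15049, mR=2385/15049; mL+mR=-15570/15049 → advance -1; mR−mL=20340/15049 → turn +1·90°
n=5: pose=(-3,-4,N); sL=9/29, sR=45/61; mL=-2403/3538, mR=2061/3538; mL+mR=-171/1769 → advance -1; mR−mL=2232/1769 → turn +1·90°
n=6: pose=(-3,-5,W); sL=90/353, sR=90/293; mL=-42255/103429, mR=18585/103429; mL+mR=-23670/103429 → advance -1; mR−mL=60840/103429 → turn +1·90°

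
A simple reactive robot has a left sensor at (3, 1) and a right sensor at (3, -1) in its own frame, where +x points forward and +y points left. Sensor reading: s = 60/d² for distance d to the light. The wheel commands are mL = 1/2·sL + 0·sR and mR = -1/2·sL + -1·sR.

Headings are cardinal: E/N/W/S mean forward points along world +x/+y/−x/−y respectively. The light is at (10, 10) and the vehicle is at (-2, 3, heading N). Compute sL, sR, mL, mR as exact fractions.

left sensor world pos  = (-3, 6); dL² = 185
right sensor world pos = (-1, 6); dR² = 137
sL = 60/185 = 12/37
sR = 60/137 = 60/137
mL = 1/2·sL + 0·sR = 6/37
mR = -1/2·sL + -1·sR = -3042/5069

12/37 60/137 6/37 -3042/5069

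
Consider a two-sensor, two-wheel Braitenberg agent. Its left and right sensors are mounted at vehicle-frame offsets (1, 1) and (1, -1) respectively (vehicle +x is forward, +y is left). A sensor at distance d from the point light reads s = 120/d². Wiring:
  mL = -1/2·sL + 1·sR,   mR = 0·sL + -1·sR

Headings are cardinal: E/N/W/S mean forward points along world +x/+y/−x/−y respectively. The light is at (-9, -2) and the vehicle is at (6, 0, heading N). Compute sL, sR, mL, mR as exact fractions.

24/41 24/53 348/2173 -24/53

left sensor world pos  = (5, 1); dL² = 205
right sensor world pos = (7, 1); dR² = 265
sL = 120/205 = 24/41
sR = 120/265 = 24/53
mL = -1/2·sL + 1·sR = 348/2173
mR = 0·sL + -1·sR = -24/53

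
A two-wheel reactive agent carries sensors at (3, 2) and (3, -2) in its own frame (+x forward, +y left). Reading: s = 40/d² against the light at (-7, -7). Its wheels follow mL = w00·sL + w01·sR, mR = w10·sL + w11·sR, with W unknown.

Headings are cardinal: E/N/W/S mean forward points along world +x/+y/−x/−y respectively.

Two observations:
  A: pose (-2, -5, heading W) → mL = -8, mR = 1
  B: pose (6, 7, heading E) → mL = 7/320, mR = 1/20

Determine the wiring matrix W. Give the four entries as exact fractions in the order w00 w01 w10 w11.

-1 1 0 1/2

obs A: pose=(-2,-5,W) → sL=10, sR=2, mL=-8, mR=1
obs B: pose=(6,7,E) → sL=5/64, sR=1/10, mL=7/320, mR=1/20
sensor matrix S = [[10, 2], [5/64, 1/10]]; det S = 27/32
solve [mL_A; mL_B] = S·[w00; w01] and [mR_A; mR_B] = S·[w10; w11]:
  w00 = -1, w01 = 1, w10 = 0, w11 = 1/2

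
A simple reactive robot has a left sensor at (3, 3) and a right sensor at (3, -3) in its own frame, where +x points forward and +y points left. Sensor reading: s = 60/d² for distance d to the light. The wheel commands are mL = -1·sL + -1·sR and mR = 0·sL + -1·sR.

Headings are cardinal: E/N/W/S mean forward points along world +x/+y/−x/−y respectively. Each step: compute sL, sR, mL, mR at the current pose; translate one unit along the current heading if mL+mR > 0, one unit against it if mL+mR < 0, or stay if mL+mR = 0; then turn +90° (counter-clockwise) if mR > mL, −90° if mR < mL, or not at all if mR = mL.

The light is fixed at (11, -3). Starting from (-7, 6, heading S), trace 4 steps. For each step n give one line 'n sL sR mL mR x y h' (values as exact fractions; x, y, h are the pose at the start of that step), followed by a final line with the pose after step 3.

0 20/87 20/159 -1640/4611 -20/159 -7 6 S
1 30/197 30/137 -10020/26989 -30/137 -7 7 E
2 60/653 12/85 -12936/55505 -12/85 -8 7 N
3 3/26 15/157 -861/4082 -15/157 -8 6 W
final -7 6 S

n=0: pose=(-7,6,S); sL=20/87, sR=20/159; mL=-1640/4611, mR=-20/159; mL+mR=-740/1537 → advance -1; mR−mL=20/87 → turn +1·90°
n=1: pose=(-7,7,E); sL=30/197, sR=30/137; mL=-10020/26989, mR=-30/137; mL+mR=-15930/26989 → advance -1; mR−mL=30/197 → turn +1·90°
n=2: pose=(-8,7,N); sL=60/653, sR=12/85; mL=-12936/55505, mR=-12/85; mL+mR=-20772/55505 → advance -1; mR−mL=60/653 → turn +1·90°
n=3: pose=(-8,6,W); sL=3/26, sR=15/157; mL=-861/4082, mR=-15/157; mL+mR=-1251/4082 → advance -1; mR−mL=3/26 → turn +1·90°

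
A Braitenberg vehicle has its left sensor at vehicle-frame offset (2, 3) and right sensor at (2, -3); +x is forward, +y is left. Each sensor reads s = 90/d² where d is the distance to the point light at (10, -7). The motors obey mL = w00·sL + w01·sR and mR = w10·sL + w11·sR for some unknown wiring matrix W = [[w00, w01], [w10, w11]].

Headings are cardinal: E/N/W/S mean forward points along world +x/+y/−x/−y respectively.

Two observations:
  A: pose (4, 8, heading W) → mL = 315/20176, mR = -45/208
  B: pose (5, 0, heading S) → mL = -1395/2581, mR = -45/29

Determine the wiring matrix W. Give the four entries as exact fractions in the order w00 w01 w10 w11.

-1/2 1 -1/2 0

obs A: pose=(4,8,W) → sL=45/104, sR=45/194, mL=315/20176, mR=-45/208
obs B: pose=(5,0,S) → sL=90/29, sR=90/89, mL=-1395/2581, mR=-45/29
sensor matrix S = [[45/104, 45/194], [90/29, 90/89]]; det S = -3675375/13018564
solve [mL_A; mL_B] = S·[w00; w01] and [mR_A; mR_B] = S·[w10; w11]:
  w00 = -1/2, w01 = 1, w10 = -1/2, w11 = 0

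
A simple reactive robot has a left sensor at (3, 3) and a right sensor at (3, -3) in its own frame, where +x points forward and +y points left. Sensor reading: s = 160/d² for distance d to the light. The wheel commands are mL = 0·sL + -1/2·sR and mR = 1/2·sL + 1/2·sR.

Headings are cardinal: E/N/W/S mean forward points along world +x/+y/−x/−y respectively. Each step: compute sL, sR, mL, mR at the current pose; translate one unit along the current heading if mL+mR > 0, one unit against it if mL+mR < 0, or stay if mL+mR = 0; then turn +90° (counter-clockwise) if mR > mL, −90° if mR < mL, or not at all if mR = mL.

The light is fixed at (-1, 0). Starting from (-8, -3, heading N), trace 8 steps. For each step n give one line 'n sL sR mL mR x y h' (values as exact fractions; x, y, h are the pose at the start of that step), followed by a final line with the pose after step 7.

0 8/5 10 -5 29/5 -8 -3 N
1 32/25 160/101 -80/101 3616/2525 -8 -2 W
2 16/5 80/73 -40/73 784/365 -9 -2 S
3 32/5 160/61 -80/61 1376/305 -9 -3 E
4 8/5 10 -5 29/5 -8 -3 N
5 32/25 160/101 -80/101 3616/2525 -8 -2 W
6 16/5 80/73 -40/73 784/365 -9 -2 S
7 32/5 160/61 -80/61 1376/305 -9 -3 E
final -8 -3 N

n=0: pose=(-8,-3,N); sL=8/5, sR=10; mL=-5, mR=29/5; mL+mR=4/5 → advance +1; mR−mL=54/5 → turn +1·90°
n=1: pose=(-8,-2,W); sL=32/25, sR=160/101; mL=-80/101, mR=3616/2525; mL+mR=16/25 → advance +1; mR−mL=5616/2525 → turn +1·90°
n=2: pose=(-9,-2,S); sL=16/5, sR=80/73; mL=-40/73, mR=784/365; mL+mR=8/5 → advance +1; mR−mL=984/365 → turn +1·90°
n=3: pose=(-9,-3,E); sL=32/5, sR=160/61; mL=-80/61, mR=1376/305; mL+mR=16/5 → advance +1; mR−mL=1776/305 → turn +1·90°
n=4: pose=(-8,-3,N); sL=8/5, sR=10; mL=-5, mR=29/5; mL+mR=4/5 → advance +1; mR−mL=54/5 → turn +1·90°
n=5: pose=(-8,-2,W); sL=32/25, sR=160/101; mL=-80/101, mR=3616/2525; mL+mR=16/25 → advance +1; mR−mL=5616/2525 → turn +1·90°
n=6: pose=(-9,-2,S); sL=16/5, sR=80/73; mL=-40/73, mR=784/365; mL+mR=8/5 → advance +1; mR−mL=984/365 → turn +1·90°
n=7: pose=(-9,-3,E); sL=32/5, sR=160/61; mL=-80/61, mR=1376/305; mL+mR=16/5 → advance +1; mR−mL=1776/305 → turn +1·90°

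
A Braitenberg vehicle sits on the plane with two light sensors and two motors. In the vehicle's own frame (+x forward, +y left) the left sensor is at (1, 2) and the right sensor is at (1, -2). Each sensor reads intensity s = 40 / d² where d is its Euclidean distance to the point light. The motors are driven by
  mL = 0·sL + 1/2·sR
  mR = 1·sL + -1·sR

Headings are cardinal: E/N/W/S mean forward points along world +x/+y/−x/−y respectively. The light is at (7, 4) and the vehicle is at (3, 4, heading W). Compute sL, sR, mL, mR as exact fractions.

40/29 40/29 20/29 0

left sensor world pos  = (2, 2); dL² = 29
right sensor world pos = (2, 6); dR² = 29
sL = 40/29 = 40/29
sR = 40/29 = 40/29
mL = 0·sL + 1/2·sR = 20/29
mR = 1·sL + -1·sR = 0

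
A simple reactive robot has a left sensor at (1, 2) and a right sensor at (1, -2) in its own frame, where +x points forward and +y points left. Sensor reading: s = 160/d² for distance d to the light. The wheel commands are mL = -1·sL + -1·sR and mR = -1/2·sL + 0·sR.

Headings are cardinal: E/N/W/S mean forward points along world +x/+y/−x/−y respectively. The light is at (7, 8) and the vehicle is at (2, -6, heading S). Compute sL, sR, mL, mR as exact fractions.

80/117 80/137 -20320/16029 -40/117

left sensor world pos  = (4, -7); dL² = 234
right sensor world pos = (0, -7); dR² = 274
sL = 160/234 = 80/117
sR = 160/274 = 80/137
mL = -1·sL + -1·sR = -20320/16029
mR = -1/2·sL + 0·sR = -40/117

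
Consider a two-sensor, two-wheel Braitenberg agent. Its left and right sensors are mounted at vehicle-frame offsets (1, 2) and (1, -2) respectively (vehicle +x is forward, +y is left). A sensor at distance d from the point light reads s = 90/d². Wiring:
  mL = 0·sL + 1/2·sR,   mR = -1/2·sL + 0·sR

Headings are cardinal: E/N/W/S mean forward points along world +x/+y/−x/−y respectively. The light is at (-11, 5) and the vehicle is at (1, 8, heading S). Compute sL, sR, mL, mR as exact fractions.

left sensor world pos  = (3, 7); dL² = 200
right sensor world pos = (-1, 7); dR² = 104
sL = 90/200 = 9/20
sR = 90/104 = 45/52
mL = 0·sL + 1/2·sR = 45/104
mR = -1/2·sL + 0·sR = -9/40

9/20 45/52 45/104 -9/40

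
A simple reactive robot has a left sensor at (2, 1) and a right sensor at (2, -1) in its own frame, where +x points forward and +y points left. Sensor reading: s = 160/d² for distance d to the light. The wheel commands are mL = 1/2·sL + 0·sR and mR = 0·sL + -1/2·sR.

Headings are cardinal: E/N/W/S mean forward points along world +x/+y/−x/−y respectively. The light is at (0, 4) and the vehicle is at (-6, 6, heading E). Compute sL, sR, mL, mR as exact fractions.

left sensor world pos  = (-4, 7); dL² = 25
right sensor world pos = (-4, 5); dR² = 17
sL = 160/25 = 32/5
sR = 160/17 = 160/17
mL = 1/2·sL + 0·sR = 16/5
mR = 0·sL + -1/2·sR = -80/17

32/5 160/17 16/5 -80/17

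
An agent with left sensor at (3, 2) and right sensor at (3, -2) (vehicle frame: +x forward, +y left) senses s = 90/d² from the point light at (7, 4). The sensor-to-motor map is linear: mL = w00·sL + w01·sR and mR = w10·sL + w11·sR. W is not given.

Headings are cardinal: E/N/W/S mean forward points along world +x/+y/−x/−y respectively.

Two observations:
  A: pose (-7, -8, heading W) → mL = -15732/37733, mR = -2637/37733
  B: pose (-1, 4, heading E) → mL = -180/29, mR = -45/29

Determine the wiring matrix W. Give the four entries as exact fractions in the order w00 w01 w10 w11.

-1 -1 -1 1/2

obs A: pose=(-7,-8,W) → sL=18/97, sR=90/389, mL=-15732/37733, mR=-2637/37733
obs B: pose=(-1,4,E) → sL=90/29, sR=90/29, mL=-180/29, mR=-45/29
sensor matrix S = [[18/97, 90/389], [90/29, 90/29]]; det S = -155520/1094257
solve [mL_A; mL_B] = S·[w00; w01] and [mR_A; mR_B] = S·[w10; w11]:
  w00 = -1, w01 = -1, w10 = -1, w11 = 1/2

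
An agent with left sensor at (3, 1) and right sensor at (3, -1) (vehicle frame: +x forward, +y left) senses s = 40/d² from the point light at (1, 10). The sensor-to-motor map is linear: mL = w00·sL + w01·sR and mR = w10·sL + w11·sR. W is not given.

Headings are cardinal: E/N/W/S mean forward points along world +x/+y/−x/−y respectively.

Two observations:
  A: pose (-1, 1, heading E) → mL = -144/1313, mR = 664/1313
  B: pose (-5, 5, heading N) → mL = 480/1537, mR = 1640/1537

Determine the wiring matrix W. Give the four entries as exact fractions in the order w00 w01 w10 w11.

-1/2 1/2 1/2 1/2

obs A: pose=(-1,1,E) → sL=8/13, sR=40/101, mL=-144/1313, mR=664/1313
obs B: pose=(-5,5,N) → sL=40/53, sR=40/29, mL=480/1537, mR=1640/1537
sensor matrix S = [[8/13, 40/101], [40/53, 40/29]]; det S = 1109760/2018081
solve [mL_A; mL_B] = S·[w00; w01] and [mR_A; mR_B] = S·[w10; w11]:
  w00 = -1/2, w01 = 1/2, w10 = 1/2, w11 = 1/2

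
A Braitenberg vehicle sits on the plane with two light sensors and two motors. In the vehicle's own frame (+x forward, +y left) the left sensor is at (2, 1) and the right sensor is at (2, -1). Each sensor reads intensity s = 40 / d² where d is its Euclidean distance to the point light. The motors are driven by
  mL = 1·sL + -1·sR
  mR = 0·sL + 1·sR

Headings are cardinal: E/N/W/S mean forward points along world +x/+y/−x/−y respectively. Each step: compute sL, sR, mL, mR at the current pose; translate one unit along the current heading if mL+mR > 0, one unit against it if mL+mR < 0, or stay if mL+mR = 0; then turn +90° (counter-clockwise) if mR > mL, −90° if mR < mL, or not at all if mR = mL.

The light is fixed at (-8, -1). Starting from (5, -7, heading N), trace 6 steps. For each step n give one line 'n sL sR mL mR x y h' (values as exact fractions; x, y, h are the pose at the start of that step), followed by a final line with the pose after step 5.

n=0: pose=(5,-7,N); sL=1/4, sR=10/53; mL=13/212, mR=10/53; mL+mR=1/4 → advance +1; mR−mL=27/212 → turn +1·90°
n=1: pose=(5,-6,W); sL=40/157, sR=40/137; mL=-800/21509, mR=40/137; mL+mR=40/157 → advance +1; mR−mL=7080/21509 → turn +1·90°
n=2: pose=(4,-6,S); sL=20/109, sR=4/17; mL=-96/1853, mR=4/17; mL+mR=20/109 → advance +1; mR−mL=532/1853 → turn +1·90°
n=3: pose=(4,-7,E); sL=40/221, sR=8/49; mL=192/10829, mR=8/49; mL+mR=40/221 → advance +1; mR−mL=1576/10829 → turn +1·90°
n=4: pose=(5,-7,N); sL=1/4, sR=10/53; mL=13/212, mR=10/53; mL+mR=1/4 → advance +1; mR−mL=27/212 → turn +1·90°
n=5: pose=(5,-6,W); sL=40/157, sR=40/137; mL=-800/21509, mR=40/137; mL+mR=40/157 → advance +1; mR−mL=7080/21509 → turn +1·90°

0 1/4 10/53 13/212 10/53 5 -7 N
1 40/157 40/137 -800/21509 40/137 5 -6 W
2 20/109 4/17 -96/1853 4/17 4 -6 S
3 40/221 8/49 192/10829 8/49 4 -7 E
4 1/4 10/53 13/212 10/53 5 -7 N
5 40/157 40/137 -800/21509 40/137 5 -6 W
final 4 -6 S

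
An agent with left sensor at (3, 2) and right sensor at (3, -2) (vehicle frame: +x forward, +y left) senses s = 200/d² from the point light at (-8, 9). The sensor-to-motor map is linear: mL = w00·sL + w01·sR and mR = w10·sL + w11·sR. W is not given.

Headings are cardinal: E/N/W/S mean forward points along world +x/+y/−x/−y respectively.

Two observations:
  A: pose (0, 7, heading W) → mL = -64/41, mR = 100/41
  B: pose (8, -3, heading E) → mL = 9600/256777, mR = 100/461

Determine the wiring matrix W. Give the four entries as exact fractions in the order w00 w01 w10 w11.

1/2 -1/2 1/2 0

obs A: pose=(0,7,W) → sL=200/41, sR=8, mL=-64/41, mR=100/41
obs B: pose=(8,-3,E) → sL=200/461, sR=200/557, mL=9600/256777, mR=100/461
sensor matrix S = [[200/41, 8], [200/461, 200/557]]; det S = -18099200/10527857
solve [mL_A; mL_B] = S·[w00; w01] and [mR_A; mR_B] = S·[w10; w11]:
  w00 = 1/2, w01 = -1/2, w10 = 1/2, w11 = 0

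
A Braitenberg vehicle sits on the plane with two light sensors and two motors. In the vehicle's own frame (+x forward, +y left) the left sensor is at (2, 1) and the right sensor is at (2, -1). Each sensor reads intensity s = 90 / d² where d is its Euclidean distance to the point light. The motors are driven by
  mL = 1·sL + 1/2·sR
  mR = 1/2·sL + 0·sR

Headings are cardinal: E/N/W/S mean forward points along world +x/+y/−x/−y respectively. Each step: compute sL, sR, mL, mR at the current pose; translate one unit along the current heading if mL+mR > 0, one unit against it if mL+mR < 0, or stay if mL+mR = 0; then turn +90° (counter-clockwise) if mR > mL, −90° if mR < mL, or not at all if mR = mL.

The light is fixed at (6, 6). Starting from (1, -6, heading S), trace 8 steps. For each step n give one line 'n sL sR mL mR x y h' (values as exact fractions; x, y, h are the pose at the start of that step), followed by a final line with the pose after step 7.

0 45/106 45/116 7605/12296 45/212 1 -6 S
1 18/49 90/193 5679/9457 9/49 1 -7 W
2 9/17 45/73 2079/2482 9/34 0 -7 N
3 90/137 18/37 4563/5069 45/137 0 -6 E
4 45/106 45/116 7605/12296 45/212 1 -6 S
5 18/49 90/193 5679/9457 9/49 1 -7 W
6 9/17 45/73 2079/2482 9/34 0 -7 N
7 90/137 18/37 4563/5069 45/137 0 -6 E
final 1 -6 S

n=0: pose=(1,-6,S); sL=45/106, sR=45/116; mL=7605/12296, mR=45/212; mL+mR=10215/12296 → advance +1; mR−mL=-4995/12296 → turn -1·90°
n=1: pose=(1,-7,W); sL=18/49, sR=90/193; mL=5679/9457, mR=9/49; mL+mR=7416/9457 → advance +1; mR−mL=-3942/9457 → turn -1·90°
n=2: pose=(0,-7,N); sL=9/17, sR=45/73; mL=2079/2482, mR=9/34; mL+mR=1368/1241 → advance +1; mR−mL=-711/1241 → turn -1·90°
n=3: pose=(0,-6,E); sL=90/137, sR=18/37; mL=4563/5069, mR=45/137; mL+mR=6228/5069 → advance +1; mR−mL=-2898/5069 → turn -1·90°
n=4: pose=(1,-6,S); sL=45/106, sR=45/116; mL=7605/12296, mR=45/212; mL+mR=10215/12296 → advance +1; mR−mL=-4995/12296 → turn -1·90°
n=5: pose=(1,-7,W); sL=18/49, sR=90/193; mL=5679/9457, mR=9/49; mL+mR=7416/9457 → advance +1; mR−mL=-3942/9457 → turn -1·90°
n=6: pose=(0,-7,N); sL=9/17, sR=45/73; mL=2079/2482, mR=9/34; mL+mR=1368/1241 → advance +1; mR−mL=-711/1241 → turn -1·90°
n=7: pose=(0,-6,E); sL=90/137, sR=18/37; mL=4563/5069, mR=45/137; mL+mR=6228/5069 → advance +1; mR−mL=-2898/5069 → turn -1·90°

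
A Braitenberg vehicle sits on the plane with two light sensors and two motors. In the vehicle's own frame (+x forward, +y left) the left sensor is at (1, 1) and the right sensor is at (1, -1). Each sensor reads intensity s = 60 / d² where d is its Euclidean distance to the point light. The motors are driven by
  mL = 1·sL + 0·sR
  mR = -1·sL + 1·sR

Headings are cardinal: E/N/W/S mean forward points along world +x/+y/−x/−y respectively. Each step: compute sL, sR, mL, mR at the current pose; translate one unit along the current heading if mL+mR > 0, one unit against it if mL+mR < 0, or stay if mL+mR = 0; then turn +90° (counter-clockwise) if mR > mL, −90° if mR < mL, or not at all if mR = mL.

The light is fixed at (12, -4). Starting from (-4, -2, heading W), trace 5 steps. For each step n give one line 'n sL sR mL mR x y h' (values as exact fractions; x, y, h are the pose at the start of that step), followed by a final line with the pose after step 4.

0 6/29 30/149 6/29 -24/4321 -4 -2 W
1 20/111 12/53 20/111 272/5883 -5 -2 N
2 15/68 3/13 15/68 9/884 -5 -1 E
3 60/229 60/293 60/229 -3840/67097 -4 -1 S
4 6/29 30/149 6/29 -24/4321 -4 -2 W
final -5 -2 N

n=0: pose=(-4,-2,W); sL=6/29, sR=30/149; mL=6/29, mR=-24/4321; mL+mR=30/149 → advance +1; mR−mL=-918/4321 → turn -1·90°
n=1: pose=(-5,-2,N); sL=20/111, sR=12/53; mL=20/111, mR=272/5883; mL+mR=12/53 → advance +1; mR−mL=-788/5883 → turn -1·90°
n=2: pose=(-5,-1,E); sL=15/68, sR=3/13; mL=15/68, mR=9/884; mL+mR=3/13 → advance +1; mR−mL=-93/442 → turn -1·90°
n=3: pose=(-4,-1,S); sL=60/229, sR=60/293; mL=60/229, mR=-3840/67097; mL+mR=60/293 → advance +1; mR−mL=-21420/67097 → turn -1·90°
n=4: pose=(-4,-2,W); sL=6/29, sR=30/149; mL=6/29, mR=-24/4321; mL+mR=30/149 → advance +1; mR−mL=-918/4321 → turn -1·90°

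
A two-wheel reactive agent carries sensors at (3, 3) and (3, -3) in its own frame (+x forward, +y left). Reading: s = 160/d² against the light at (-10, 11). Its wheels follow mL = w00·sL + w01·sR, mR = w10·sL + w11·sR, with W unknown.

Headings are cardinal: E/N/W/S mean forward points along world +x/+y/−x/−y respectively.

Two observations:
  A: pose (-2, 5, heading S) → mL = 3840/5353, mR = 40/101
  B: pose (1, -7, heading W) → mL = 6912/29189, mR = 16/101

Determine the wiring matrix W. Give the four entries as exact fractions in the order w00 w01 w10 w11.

-1 1 1/2 0

obs A: pose=(-2,5,S) → sL=80/101, sR=80/53, mL=3840/5353, mR=40/101
obs B: pose=(1,-7,W) → sL=32/101, sR=160/289, mL=6912/29189, mR=16/101
sensor matrix S = [[80/101, 80/53], [32/101, 160/289]]; det S = -61440/1547017
solve [mL_A; mL_B] = S·[w00; w01] and [mR_A; mR_B] = S·[w10; w11]:
  w00 = -1, w01 = 1, w10 = 1/2, w11 = 0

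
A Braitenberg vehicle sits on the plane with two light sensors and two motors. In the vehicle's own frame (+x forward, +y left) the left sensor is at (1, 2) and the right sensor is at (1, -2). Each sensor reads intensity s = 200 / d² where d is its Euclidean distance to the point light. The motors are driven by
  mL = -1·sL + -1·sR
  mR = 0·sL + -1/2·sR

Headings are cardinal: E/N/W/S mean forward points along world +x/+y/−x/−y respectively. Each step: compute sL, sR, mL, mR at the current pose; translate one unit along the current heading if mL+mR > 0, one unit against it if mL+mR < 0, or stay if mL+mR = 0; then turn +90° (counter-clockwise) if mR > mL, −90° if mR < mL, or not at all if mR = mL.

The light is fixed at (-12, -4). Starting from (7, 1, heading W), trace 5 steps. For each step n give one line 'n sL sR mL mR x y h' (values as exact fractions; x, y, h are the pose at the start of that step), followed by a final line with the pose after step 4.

n=0: pose=(7,1,W); sL=200/333, sR=200/373; mL=-141200/124209, mR=-100/373; mL+mR=-174500/124209 → advance -1; mR−mL=107900/124209 → turn +1·90°
n=1: pose=(8,1,S); sL=2/5, sR=10/17; mL=-84/85, mR=-5/17; mL+mR=-109/85 → advance -1; mR−mL=59/85 → turn +1·90°
n=2: pose=(8,2,E); sL=40/101, sR=200/457; mL=-38480/46157, mR=-100/457; mL+mR=-48580/46157 → advance -1; mR−mL=28380/46157 → turn +1·90°
n=3: pose=(7,2,N); sL=100/169, sR=20/49; mL=-8280/8281, mR=-10/49; mL+mR=-9970/8281 → advance -1; mR−mL=6590/8281 → turn +1·90°
n=4: pose=(7,1,W); sL=200/333, sR=200/373; mL=-141200/124209, mR=-100/373; mL+mR=-174500/124209 → advance -1; mR−mL=107900/124209 → turn +1·90°

0 200/333 200/373 -141200/124209 -100/373 7 1 W
1 2/5 10/17 -84/85 -5/17 8 1 S
2 40/101 200/457 -38480/46157 -100/457 8 2 E
3 100/169 20/49 -8280/8281 -10/49 7 2 N
4 200/333 200/373 -141200/124209 -100/373 7 1 W
final 8 1 S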